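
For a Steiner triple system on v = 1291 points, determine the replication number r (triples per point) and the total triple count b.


An STS(v) is a 2-(v, 3, 1) BIBD: block size k = 3, λ = 1.
Replication: r(k − 1) = λ(v − 1) ⇒ r·2 = 1291 − 1 = 1290 ⇒ r = 645.
Block count: b = v(v − 1)/6 = 1291·1290/6 = 1665390/6 = 277565.

r = 645, b = 277565.


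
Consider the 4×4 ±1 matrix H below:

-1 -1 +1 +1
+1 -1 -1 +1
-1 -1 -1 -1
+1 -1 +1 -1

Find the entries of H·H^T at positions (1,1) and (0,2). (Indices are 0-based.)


Row 0 of H: [-1, -1, 1, 1].
Row 1 of H: [1, -1, -1, 1].
Row 2 of H: [-1, -1, -1, -1].
(H·H^T)[1][1] = Σ_j H[1][j]·H[1][j] = (1)² + (-1)² + (-1)² + (1)² = 1 + 1 + 1 + 1 = 4.
(H·H^T)[0][2] = Σ_j H[0][j]·H[2][j] = (-1)·(-1) + (-1)·(-1) + (1)·(-1) + (1)·(-1) = 1 + 1 + -1 + -1 = 0.
So rows 0 and 2 are orthogonal; the diagonal entry equals n = 4.

(1,1) entry = 4; (0,2) entry = 0.


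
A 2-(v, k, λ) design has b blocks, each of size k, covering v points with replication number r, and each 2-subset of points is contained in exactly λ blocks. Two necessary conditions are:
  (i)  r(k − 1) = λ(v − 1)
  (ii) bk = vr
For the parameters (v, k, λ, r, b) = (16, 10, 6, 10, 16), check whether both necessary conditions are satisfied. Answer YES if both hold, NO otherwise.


Condition (i): r(k − 1) = 10·9 = 90; λ(v − 1) = 6·15 = 90. Match? YES.
Condition (ii): bk = 16·10 = 160; vr = 16·10 = 160. Match? YES.
Both conditions hold? YES.

YES


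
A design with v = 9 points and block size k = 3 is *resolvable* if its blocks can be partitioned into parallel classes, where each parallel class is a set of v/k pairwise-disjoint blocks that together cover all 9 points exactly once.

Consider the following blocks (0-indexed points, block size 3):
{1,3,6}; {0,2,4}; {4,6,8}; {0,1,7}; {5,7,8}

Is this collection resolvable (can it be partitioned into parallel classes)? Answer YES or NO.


v = 9, block size k = 3, number of blocks = 5.
For resolvability, blocks must partition into parallel classes of size v/k = 3.
Total blocks must therefore be a multiple of 3: 5 = 3·1 + 2 ⇒ not divisible ✗.
Resolvable? NO.

NO


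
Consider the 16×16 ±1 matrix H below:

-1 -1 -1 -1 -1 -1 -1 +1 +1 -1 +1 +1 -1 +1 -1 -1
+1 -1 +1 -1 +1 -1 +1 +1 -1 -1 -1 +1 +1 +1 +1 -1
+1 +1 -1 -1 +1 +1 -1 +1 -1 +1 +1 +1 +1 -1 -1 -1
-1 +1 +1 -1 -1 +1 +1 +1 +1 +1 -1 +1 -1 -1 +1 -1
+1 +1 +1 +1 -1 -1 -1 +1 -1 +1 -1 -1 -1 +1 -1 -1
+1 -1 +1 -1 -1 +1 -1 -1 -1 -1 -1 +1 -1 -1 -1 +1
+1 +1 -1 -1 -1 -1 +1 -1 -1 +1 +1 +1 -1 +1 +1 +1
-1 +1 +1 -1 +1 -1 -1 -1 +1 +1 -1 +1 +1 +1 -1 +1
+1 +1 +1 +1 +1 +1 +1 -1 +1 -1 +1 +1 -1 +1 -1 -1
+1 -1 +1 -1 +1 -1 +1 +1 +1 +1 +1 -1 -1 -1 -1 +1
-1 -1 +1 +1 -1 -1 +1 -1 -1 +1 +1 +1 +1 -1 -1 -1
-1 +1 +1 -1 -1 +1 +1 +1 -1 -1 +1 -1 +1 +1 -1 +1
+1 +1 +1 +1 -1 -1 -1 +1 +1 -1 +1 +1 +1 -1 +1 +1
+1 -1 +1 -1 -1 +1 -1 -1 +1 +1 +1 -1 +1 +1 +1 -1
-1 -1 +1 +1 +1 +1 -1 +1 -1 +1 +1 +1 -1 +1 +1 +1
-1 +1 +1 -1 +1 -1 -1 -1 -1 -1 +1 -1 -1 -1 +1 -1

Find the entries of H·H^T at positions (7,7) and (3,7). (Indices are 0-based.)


Row 3 of H: [-1, 1, 1, -1, -1, 1, 1, 1, 1, 1, -1, 1, -1, -1, 1, -1].
Row 7 of H: [-1, 1, 1, -1, 1, -1, -1, -1, 1, 1, -1, 1, 1, 1, -1, 1].
(H·H^T)[7][7] = Σ_j H[7][j]·H[7][j] = (-1)² + (1)² + (1)² + (-1)² + (1)² + (-1)² + (-1)² + (-1)² + (1)² + (1)² + (-1)² + (1)² + (1)² + (1)² + (-1)² + (1)² = 1 + 1 + 1 + 1 + 1 + 1 + 1 + 1 + 1 + 1 + 1 + 1 + 1 + 1 + 1 + 1 = 16.
(H·H^T)[3][7] = Σ_j H[3][j]·H[7][j] = (-1)·(-1) + (1)·(1) + (1)·(1) + (-1)·(-1) + (-1)·(1) + (1)·(-1) + (1)·(-1) + (1)·(-1) + (1)·(1) + (1)·(1) + (-1)·(-1) + (1)·(1) + (-1)·(1) + (-1)·(1) + (1)·(-1) + (-1)·(1) = 1 + 1 + 1 + 1 + -1 + -1 + -1 + -1 + 1 + 1 + 1 + 1 + -1 + -1 + -1 + -1 = 0.
So rows 3 and 7 are orthogonal; the diagonal entry equals n = 16.

(7,7) entry = 16; (3,7) entry = 0.


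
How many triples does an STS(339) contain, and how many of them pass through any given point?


An STS(v) is a 2-(v, 3, 1) BIBD: block size k = 3, λ = 1.
Replication: r(k − 1) = λ(v − 1) ⇒ r·2 = 339 − 1 = 338 ⇒ r = 169.
Block count: b = v(v − 1)/6 = 339·338/6 = 114582/6 = 19097.
(Check via bk = vr: 19097·3 = 57291 = 339·169 = 57291 ✓.)

r = 169, b = 19097.


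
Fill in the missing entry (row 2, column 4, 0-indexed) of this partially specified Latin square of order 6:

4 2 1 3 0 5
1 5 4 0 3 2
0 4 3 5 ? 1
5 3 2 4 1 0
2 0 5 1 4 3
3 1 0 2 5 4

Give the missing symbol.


Row 2 contains symbols [0, 1, 3, 4, 5] — missing [2].
Column 4 contains symbols [0, 1, 3, 4, 5] — missing [2].
The missing symbol must appear in both missing sets; intersection = [2].
Therefore the hidden value is 2.

Missing value = 2.


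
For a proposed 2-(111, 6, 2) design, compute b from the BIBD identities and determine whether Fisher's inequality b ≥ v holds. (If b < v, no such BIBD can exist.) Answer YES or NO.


r = λ(v − 1)/(k − 1) = 2·110/5 = 44.
b = vr/k = 111·44/6 = 814.
Fisher's inequality: b ≥ v ⇔ 814 ≥ 111? YES.

YES


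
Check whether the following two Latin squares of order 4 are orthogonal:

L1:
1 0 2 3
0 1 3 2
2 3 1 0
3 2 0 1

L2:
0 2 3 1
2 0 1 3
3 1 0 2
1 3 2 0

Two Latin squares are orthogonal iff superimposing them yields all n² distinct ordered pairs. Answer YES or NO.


Form the n² = 16 superimposed pairs (L1[i][j], L2[i][j]), row by row (rows and columns indexed from 0):
row 0: (1,0) (0,2) (2,3) (3,1)
row 1: (0,2) (1,0) (3,1) (2,3)
row 2: (2,3) (3,1) (1,0) (0,2)
row 3: (3,1) (2,3) (0,2) (1,0)
Orthogonality requires all 16 pairs distinct.
But the pair (0,2) repeats: cell (0,1) has L1 = 0, L2 = 2, and cell (1,0) has L1 = 0, L2 = 2.
A repeated pair means some other pair never occurs (only 4 distinct pairs out of 16), so the squares are not orthogonal.
Conclusion: NO.

NO


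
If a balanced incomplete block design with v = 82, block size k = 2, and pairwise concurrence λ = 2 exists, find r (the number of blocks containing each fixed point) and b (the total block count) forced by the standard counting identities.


Any 2-(v, k, λ) BIBD satisfies two necessary conditions:
  (i)  Each point sits in r blocks, and counting incidences through any fixed point gives r(k − 1) = λ(v − 1), so r = λ(v − 1)/(k − 1).
  (ii) Total incidences bk = vr, so b = vr/k.
Step 1: r = λ(v − 1)/(k − 1) = 2·(82 − 1)/(2 − 1) = 2·81/1 = 162/1 = 162.
Step 2: b = vr/k = 82·162/2 = 13284/2 = 6642.
Check integrality: r = 162 ∈ Z ✓, b = 6642 ∈ Z ✓.
(These identities are necessary conditions: they determine r and b for any design with these parameters, but do not by themselves prove that one exists.)

r = 162, b = 6642.


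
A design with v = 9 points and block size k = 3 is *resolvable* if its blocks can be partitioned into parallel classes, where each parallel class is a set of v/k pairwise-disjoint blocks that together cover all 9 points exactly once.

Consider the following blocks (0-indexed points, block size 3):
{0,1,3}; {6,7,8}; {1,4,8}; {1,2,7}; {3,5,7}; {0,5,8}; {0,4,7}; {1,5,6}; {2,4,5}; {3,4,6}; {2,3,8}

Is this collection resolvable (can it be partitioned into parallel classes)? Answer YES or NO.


v = 9, block size k = 3, number of blocks = 11.
For resolvability, blocks must partition into parallel classes of size v/k = 3.
Total blocks must therefore be a multiple of 3: 11 = 3·3 + 2 ⇒ not divisible ✗.
Resolvable? NO.

NO


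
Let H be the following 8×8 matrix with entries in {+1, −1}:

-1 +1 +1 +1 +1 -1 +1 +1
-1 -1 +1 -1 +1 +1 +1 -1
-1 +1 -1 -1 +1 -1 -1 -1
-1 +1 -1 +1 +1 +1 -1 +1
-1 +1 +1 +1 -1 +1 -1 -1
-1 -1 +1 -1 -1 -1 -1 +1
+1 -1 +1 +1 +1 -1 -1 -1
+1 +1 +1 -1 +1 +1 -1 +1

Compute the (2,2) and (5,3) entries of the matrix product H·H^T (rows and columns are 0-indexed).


Row 2 of H: [-1, 1, -1, -1, 1, -1, -1, -1].
Row 3 of H: [-1, 1, -1, 1, 1, 1, -1, 1].
Row 5 of H: [-1, -1, 1, -1, -1, -1, -1, 1].
(H·H^T)[2][2] = Σ_j H[2][j]·H[2][j] = (-1)² + (1)² + (-1)² + (-1)² + (1)² + (-1)² + (-1)² + (-1)² = 1 + 1 + 1 + 1 + 1 + 1 + 1 + 1 = 8.
(H·H^T)[5][3] = Σ_j H[5][j]·H[3][j] = (-1)·(-1) + (-1)·(1) + (1)·(-1) + (-1)·(1) + (-1)·(1) + (-1)·(1) + (-1)·(-1) + (1)·(1) = 1 + -1 + -1 + -1 + -1 + -1 + 1 + 1 = -2.
Rows 5 and 3 are not orthogonal (dot product = -2 ≠ 0), so H is not a Hadamard matrix.

(2,2) entry = 8; (5,3) entry = -2.


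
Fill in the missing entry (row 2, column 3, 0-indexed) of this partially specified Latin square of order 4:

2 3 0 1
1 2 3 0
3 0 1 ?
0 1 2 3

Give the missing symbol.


Row 2 contains symbols [0, 1, 3] — missing [2].
Column 3 contains symbols [0, 1, 3] — missing [2].
The missing symbol must appear in both missing sets; intersection = [2].
Therefore the hidden value is 2.

Missing value = 2.


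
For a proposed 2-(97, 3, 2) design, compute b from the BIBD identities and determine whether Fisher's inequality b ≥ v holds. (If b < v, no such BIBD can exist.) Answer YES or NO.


b = λv(v − 1)/(k(k − 1)) = 2·97·96/(3·2) = 18624/6 = 3104.
Compare with v = 97: b ≥ v, so Fisher's inequality holds.

YES


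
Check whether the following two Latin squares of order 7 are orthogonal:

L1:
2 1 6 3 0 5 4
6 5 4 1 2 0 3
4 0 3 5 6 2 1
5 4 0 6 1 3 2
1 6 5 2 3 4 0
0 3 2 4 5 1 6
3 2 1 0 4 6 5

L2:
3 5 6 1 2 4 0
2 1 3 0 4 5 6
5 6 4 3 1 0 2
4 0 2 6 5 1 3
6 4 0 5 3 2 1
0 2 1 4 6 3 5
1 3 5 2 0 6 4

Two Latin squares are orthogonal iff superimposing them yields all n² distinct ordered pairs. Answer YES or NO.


Form the n² = 49 superimposed pairs (L1[i][j], L2[i][j]), row by row (rows and columns indexed from 0):
row 0: (2,3) (1,5) (6,6) (3,1) (0,2) (5,4) (4,0)
row 1: (6,2) (5,1) (4,3) (1,0) (2,4) (0,5) (3,6)
row 2: (4,5) (0,6) (3,4) (5,3) (6,1) (2,0) (1,2)
row 3: (5,4) (4,0) (0,2) (6,6) (1,5) (3,1) (2,3)
row 4: (1,6) (6,4) (5,0) (2,5) (3,3) (4,2) (0,1)
row 5: (0,0) (3,2) (2,1) (4,4) (5,6) (1,3) (6,5)
row 6: (3,1) (2,3) (1,5) (0,2) (4,0) (6,6) (5,4)
Orthogonality requires all 49 pairs distinct.
But the pair (5,4) repeats: cell (0,5) has L1 = 5, L2 = 4, and cell (3,0) has L1 = 5, L2 = 4.
A repeated pair means some other pair never occurs (only 35 distinct pairs out of 49), so the squares are not orthogonal.
Conclusion: NO.

NO


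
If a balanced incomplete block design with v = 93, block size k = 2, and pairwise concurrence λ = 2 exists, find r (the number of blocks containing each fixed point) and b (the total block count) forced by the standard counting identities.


Any 2-(v, k, λ) BIBD satisfies two necessary conditions:
  (i)  Each point sits in r blocks, and counting incidences through any fixed point gives r(k − 1) = λ(v − 1), so r = λ(v − 1)/(k − 1).
  (ii) Total incidences bk = vr, so b = vr/k.
Step 1: r = λ(v − 1)/(k − 1) = 2·(93 − 1)/(2 − 1) = 2·92/1 = 184/1 = 184.
Step 2: b = vr/k = 93·184/2 = 17112/2 = 8556.
Check integrality: r = 184 ∈ Z ✓, b = 8556 ∈ Z ✓.
(These identities are necessary conditions: they determine r and b for any design with these parameters, but do not by themselves prove that one exists.)

r = 184, b = 8556.


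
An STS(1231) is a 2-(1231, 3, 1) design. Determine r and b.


An STS(v) is a 2-(v, 3, 1) BIBD: block size k = 3, λ = 1.
Replication: r(k − 1) = λ(v − 1) ⇒ r·2 = 1231 − 1 = 1230 ⇒ r = 615.
Block count: bk = vr ⇒ b·3 = 1231·615 = 757065 ⇒ b = 252355.

r = 615, b = 252355.


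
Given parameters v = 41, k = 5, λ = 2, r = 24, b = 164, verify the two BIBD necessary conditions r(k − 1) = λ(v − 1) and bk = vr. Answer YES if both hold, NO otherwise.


Condition (i): r(k − 1) = 24·4 = 96; λ(v − 1) = 2·40 = 80. Match? NO.
Condition (ii): bk = 164·5 = 820; vr = 41·24 = 984. Match? NO.
Both conditions hold? NO.

NO


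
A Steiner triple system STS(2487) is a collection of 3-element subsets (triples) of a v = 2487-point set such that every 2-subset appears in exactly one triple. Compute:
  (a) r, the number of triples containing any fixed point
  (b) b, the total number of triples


An STS(v) is a 2-(v, 3, 1) BIBD: block size k = 3, λ = 1.
Replication: r(k − 1) = λ(v − 1) ⇒ r·2 = 2487 − 1 = 2486 ⇒ r = 1243.
Block count: bk = vr ⇒ b·3 = 2487·1243 = 3091341 ⇒ b = 1030447.

r = 1243, b = 1030447.


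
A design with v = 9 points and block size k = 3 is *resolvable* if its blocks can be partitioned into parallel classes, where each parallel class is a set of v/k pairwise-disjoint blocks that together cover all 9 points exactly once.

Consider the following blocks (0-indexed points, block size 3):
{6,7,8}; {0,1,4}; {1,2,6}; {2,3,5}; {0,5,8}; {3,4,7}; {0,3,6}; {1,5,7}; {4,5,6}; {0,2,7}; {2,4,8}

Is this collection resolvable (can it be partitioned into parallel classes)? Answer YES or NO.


v = 9, block size k = 3, number of blocks = 11.
For resolvability, blocks must partition into parallel classes of size v/k = 3.
Total blocks must therefore be a multiple of 3: 11 = 3·3 + 2 ⇒ not divisible ✗.
Resolvable? NO.

NO


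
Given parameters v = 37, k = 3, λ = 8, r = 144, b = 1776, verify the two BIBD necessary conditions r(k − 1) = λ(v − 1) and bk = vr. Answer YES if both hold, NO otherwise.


Condition (i): r(k − 1) = 144·2 = 288; λ(v − 1) = 8·36 = 288. Match? YES.
Condition (ii): bk = 1776·3 = 5328; vr = 37·144 = 5328. Match? YES.
Both conditions hold? YES.

YES


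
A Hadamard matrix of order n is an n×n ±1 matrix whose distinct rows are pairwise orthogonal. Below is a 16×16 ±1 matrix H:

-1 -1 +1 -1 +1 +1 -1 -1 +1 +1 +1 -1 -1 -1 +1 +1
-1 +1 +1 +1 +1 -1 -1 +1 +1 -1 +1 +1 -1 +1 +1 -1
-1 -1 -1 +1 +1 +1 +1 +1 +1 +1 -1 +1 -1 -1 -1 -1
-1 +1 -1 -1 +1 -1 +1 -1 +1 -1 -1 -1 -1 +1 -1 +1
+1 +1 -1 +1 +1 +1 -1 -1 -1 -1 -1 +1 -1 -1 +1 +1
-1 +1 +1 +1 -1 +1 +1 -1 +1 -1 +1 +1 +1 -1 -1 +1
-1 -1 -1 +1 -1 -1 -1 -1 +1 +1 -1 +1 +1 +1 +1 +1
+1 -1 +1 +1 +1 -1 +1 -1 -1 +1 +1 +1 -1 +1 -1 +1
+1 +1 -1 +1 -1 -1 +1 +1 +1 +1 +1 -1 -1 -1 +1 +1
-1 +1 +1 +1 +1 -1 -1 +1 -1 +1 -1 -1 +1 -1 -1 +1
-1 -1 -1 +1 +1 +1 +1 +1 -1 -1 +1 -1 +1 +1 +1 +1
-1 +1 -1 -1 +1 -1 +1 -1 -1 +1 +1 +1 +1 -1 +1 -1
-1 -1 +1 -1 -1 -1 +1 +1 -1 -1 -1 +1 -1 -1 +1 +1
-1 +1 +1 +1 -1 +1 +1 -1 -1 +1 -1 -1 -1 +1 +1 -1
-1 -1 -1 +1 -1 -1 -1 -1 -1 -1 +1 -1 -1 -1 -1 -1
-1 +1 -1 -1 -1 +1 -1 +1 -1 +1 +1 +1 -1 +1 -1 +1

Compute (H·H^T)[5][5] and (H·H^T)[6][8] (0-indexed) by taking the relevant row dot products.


Row 5 of H: [-1, 1, 1, 1, -1, 1, 1, -1, 1, -1, 1, 1, 1, -1, -1, 1].
Row 6 of H: [-1, -1, -1, 1, -1, -1, -1, -1, 1, 1, -1, 1, 1, 1, 1, 1].
Row 8 of H: [1, 1, -1, 1, -1, -1, 1, 1, 1, 1, 1, -1, -1, -1, 1, 1].
(H·H^T)[5][5] = Σ_j H[5][j]·H[5][j] = (-1)² + (1)² + (1)² + (1)² + (-1)² + (1)² + (1)² + (-1)² + (1)² + (-1)² + (1)² + (1)² + (1)² + (-1)² + (-1)² + (1)² = 1 + 1 + 1 + 1 + 1 + 1 + 1 + 1 + 1 + 1 + 1 + 1 + 1 + 1 + 1 + 1 = 16.
(H·H^T)[6][8] = Σ_j H[6][j]·H[8][j] = (-1)·(1) + (-1)·(1) + (-1)·(-1) + (1)·(1) + (-1)·(-1) + (-1)·(-1) + (-1)·(1) + (-1)·(1) + (1)·(1) + (1)·(1) + (-1)·(1) + (1)·(-1) + (1)·(-1) + (1)·(-1) + (1)·(1) + (1)·(1) = -1 + -1 + 1 + 1 + 1 + 1 + -1 + -1 + 1 + 1 + -1 + -1 + -1 + -1 + 1 + 1 = 0.
So rows 6 and 8 are orthogonal; the diagonal entry equals n = 16.

(5,5) entry = 16; (6,8) entry = 0.


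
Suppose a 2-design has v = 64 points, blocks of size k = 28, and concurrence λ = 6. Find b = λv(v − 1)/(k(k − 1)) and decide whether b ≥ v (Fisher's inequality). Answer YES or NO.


r = λ(v − 1)/(k − 1) = 6·63/27 = 14.
b = vr/k = 64·14/28 = 32.
Fisher's inequality: b ≥ v ⇔ 32 ≥ 64? NO.

NO


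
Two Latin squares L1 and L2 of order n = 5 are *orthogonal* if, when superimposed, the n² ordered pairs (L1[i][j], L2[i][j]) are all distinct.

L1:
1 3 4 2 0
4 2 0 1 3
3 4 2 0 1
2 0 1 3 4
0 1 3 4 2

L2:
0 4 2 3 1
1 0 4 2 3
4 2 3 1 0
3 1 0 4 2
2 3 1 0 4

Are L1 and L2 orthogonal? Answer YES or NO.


Form the n² = 25 superimposed pairs (L1[i][j], L2[i][j]), row by row (rows and columns indexed from 0):
row 0: (1,0) (3,4) (4,2) (2,3) (0,1)
row 1: (4,1) (2,0) (0,4) (1,2) (3,3)
row 2: (3,4) (4,2) (2,3) (0,1) (1,0)
row 3: (2,3) (0,1) (1,0) (3,4) (4,2)
row 4: (0,2) (1,3) (3,1) (4,0) (2,4)
Orthogonality requires all 25 pairs distinct.
But the pair (3,4) repeats: cell (0,1) has L1 = 3, L2 = 4, and cell (2,0) has L1 = 3, L2 = 4.
A repeated pair means some other pair never occurs (only 15 distinct pairs out of 25), so the squares are not orthogonal.
Conclusion: NO.

NO


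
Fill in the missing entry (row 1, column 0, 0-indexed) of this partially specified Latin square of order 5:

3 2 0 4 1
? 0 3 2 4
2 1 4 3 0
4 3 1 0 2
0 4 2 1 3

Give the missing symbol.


Row 1 contains symbols [0, 2, 3, 4] — missing [1].
Column 0 contains symbols [0, 2, 3, 4] — missing [1].
The missing symbol must appear in both missing sets; intersection = [1].
Therefore the hidden value is 1.

Missing value = 1.


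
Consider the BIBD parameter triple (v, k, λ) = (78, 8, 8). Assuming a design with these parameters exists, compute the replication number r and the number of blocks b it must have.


Any 2-(v, k, λ) BIBD satisfies two necessary conditions:
  (i)  Each point sits in r blocks, and counting incidences through any fixed point gives r(k − 1) = λ(v − 1), so r = λ(v − 1)/(k − 1).
  (ii) Total incidences bk = vr, so b = vr/k.
Step 1: r = λ(v − 1)/(k − 1) = 8·(78 − 1)/(8 − 1) = 8·77/7 = 616/7 = 88.
Step 2: b = vr/k = 78·88/8 = 6864/8 = 858.
Check integrality: r = 88 ∈ Z ✓, b = 858 ∈ Z ✓.
(These identities are necessary conditions: they determine r and b for any design with these parameters, but do not by themselves prove that one exists.)

r = 88, b = 858.


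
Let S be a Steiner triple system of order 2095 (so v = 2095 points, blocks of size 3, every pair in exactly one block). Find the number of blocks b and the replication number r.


An STS(v) is a 2-(v, 3, 1) BIBD: block size k = 3, λ = 1.
Replication: r(k − 1) = λ(v − 1) ⇒ r·2 = 2095 − 1 = 2094 ⇒ r = 1047.
Block count: bk = vr ⇒ b·3 = 2095·1047 = 2193465 ⇒ b = 731155.
(Check via b = v(v − 1)/6 = 2095·2094/6 = 4386930/6 = 731155.)

r = 1047, b = 731155.


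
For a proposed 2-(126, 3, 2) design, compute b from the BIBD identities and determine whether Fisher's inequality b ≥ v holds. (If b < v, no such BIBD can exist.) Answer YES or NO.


b = λv(v − 1)/(k(k − 1)) = 2·126·125/(3·2) = 31500/6 = 5250.
Compare with v = 126: b ≥ v, so Fisher's inequality holds.

YES


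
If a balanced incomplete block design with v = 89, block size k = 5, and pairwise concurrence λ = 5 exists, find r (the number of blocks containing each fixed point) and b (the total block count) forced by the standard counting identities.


Any 2-(v, k, λ) BIBD satisfies two necessary conditions:
  (i)  Each point sits in r blocks, and counting incidences through any fixed point gives r(k − 1) = λ(v − 1), so r = λ(v − 1)/(k − 1).
  (ii) Total incidences bk = vr, so b = vr/k.
Step 1: r = λ(v − 1)/(k − 1) = 5·(89 − 1)/(5 − 1) = 5·88/4 = 440/4 = 110.
Step 2: b = vr/k = 89·110/5 = 9790/5 = 1958.
Check integrality: r = 110 ∈ Z ✓, b = 1958 ∈ Z ✓.
(These identities are necessary conditions: they determine r and b for any design with these parameters, but do not by themselves prove that one exists.)

r = 110, b = 1958.


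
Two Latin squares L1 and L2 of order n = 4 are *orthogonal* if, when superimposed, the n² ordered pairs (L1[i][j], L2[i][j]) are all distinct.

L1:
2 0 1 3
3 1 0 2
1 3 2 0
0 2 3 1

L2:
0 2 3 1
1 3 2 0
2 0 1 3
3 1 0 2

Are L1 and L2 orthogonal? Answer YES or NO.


Form the n² = 16 superimposed pairs (L1[i][j], L2[i][j]), row by row (rows and columns indexed from 0):
row 0: (2,0) (0,2) (1,3) (3,1)
row 1: (3,1) (1,3) (0,2) (2,0)
row 2: (1,2) (3,0) (2,1) (0,3)
row 3: (0,3) (2,1) (3,0) (1,2)
Orthogonality requires all 16 pairs distinct.
But the pair (3,1) repeats: cell (0,3) has L1 = 3, L2 = 1, and cell (1,0) has L1 = 3, L2 = 1.
A repeated pair means some other pair never occurs (only 8 distinct pairs out of 16), so the squares are not orthogonal.
Conclusion: NO.

NO


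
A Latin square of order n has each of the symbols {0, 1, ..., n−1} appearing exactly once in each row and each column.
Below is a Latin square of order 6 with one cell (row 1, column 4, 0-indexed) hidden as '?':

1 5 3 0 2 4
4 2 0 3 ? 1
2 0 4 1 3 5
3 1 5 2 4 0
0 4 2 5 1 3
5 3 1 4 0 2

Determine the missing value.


Row 1 contains symbols [0, 1, 2, 3, 4] — missing [5].
Column 4 contains symbols [0, 1, 2, 3, 4] — missing [5].
The missing symbol must appear in both missing sets; intersection = [5].
Therefore the hidden value is 5.

Missing value = 5.


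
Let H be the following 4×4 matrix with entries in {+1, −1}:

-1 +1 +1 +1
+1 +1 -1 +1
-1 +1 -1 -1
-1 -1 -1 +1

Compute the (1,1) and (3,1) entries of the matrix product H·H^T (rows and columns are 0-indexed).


Row 1 of H: [1, 1, -1, 1].
Row 3 of H: [-1, -1, -1, 1].
(H·H^T)[1][1] = Σ_j H[1][j]·H[1][j] = (1)² + (1)² + (-1)² + (1)² = 1 + 1 + 1 + 1 = 4.
(H·H^T)[3][1] = Σ_j H[3][j]·H[1][j] = (-1)·(1) + (-1)·(1) + (-1)·(-1) + (1)·(1) = -1 + -1 + 1 + 1 = 0.
So rows 3 and 1 are orthogonal; the diagonal entry equals n = 4.

(1,1) entry = 4; (3,1) entry = 0.


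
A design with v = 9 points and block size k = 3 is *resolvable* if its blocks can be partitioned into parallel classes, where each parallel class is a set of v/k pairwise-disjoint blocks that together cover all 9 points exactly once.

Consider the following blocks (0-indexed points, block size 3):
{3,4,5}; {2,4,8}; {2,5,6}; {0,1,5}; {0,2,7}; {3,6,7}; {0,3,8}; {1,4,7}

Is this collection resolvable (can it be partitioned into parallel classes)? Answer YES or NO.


v = 9, block size k = 3, number of blocks = 8.
For resolvability, blocks must partition into parallel classes of size v/k = 3.
Total blocks must therefore be a multiple of 3: 8 = 3·2 + 2 ⇒ not divisible ✗.
Resolvable? NO.

NO


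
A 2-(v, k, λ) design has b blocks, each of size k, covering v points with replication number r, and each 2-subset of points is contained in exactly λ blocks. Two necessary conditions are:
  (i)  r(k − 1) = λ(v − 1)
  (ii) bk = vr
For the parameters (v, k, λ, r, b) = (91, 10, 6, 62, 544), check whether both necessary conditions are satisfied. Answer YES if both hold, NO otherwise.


Condition (i): r(k − 1) = 62·9 = 558; λ(v − 1) = 6·90 = 540. Match? NO.
Condition (ii): bk = 544·10 = 5440; vr = 91·62 = 5642. Match? NO.
Both conditions hold? NO.

NO


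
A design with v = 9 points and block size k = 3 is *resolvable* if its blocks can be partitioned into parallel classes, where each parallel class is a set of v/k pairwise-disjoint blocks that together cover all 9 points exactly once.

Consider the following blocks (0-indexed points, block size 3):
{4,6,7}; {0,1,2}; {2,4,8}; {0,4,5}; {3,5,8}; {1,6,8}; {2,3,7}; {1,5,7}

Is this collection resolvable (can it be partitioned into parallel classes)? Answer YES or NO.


v = 9, block size k = 3, number of blocks = 8.
For resolvability, blocks must partition into parallel classes of size v/k = 3.
Total blocks must therefore be a multiple of 3: 8 = 3·2 + 2 ⇒ not divisible ✗.
Resolvable? NO.

NO


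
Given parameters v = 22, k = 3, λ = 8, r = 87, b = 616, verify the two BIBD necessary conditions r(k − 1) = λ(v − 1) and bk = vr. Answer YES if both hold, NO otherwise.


Condition (i): r(k − 1) = 87·2 = 174; λ(v − 1) = 8·21 = 168. Match? NO.
Condition (ii): bk = 616·3 = 1848; vr = 22·87 = 1914. Match? NO.
Both conditions hold? NO.

NO


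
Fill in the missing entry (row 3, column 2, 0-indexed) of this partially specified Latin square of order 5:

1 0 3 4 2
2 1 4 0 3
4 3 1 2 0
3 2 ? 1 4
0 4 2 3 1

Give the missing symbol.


Row 3 contains symbols [1, 2, 3, 4] — missing [0].
Column 2 contains symbols [1, 2, 3, 4] — missing [0].
The missing symbol must appear in both missing sets; intersection = [0].
Therefore the hidden value is 0.

Missing value = 0.


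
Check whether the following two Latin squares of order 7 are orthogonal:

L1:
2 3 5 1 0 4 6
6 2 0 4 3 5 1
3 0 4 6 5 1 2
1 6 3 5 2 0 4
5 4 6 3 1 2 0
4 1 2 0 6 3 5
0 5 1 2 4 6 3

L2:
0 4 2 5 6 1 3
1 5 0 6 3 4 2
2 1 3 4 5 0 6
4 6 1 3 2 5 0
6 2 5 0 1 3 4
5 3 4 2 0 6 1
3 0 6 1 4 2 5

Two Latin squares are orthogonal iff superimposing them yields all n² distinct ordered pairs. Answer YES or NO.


Form the n² = 49 superimposed pairs (L1[i][j], L2[i][j]), row by row (rows and columns indexed from 0):
row 0: (2,0) (3,4) (5,2) (1,5) (0,6) (4,1) (6,3)
row 1: (6,1) (2,5) (0,0) (4,6) (3,3) (5,4) (1,2)
row 2: (3,2) (0,1) (4,3) (6,4) (5,5) (1,0) (2,6)
row 3: (1,4) (6,6) (3,1) (5,3) (2,2) (0,5) (4,0)
row 4: (5,6) (4,2) (6,5) (3,0) (1,1) (2,3) (0,4)
row 5: (4,5) (1,3) (2,4) (0,2) (6,0) (3,6) (5,1)
row 6: (0,3) (5,0) (1,6) (2,1) (4,4) (6,2) (3,5)
Orthogonality requires all 49 pairs distinct.
Check by first coordinate: for each symbol s of L1, list the L2 entries in the n cells where L1 = s; they must all differ.
  L1 = 0: L2 entries (in reading order) 6, 0, 1, 5, 4, 2, 3 — all 7 distinct ✓
  L1 = 1: L2 entries (in reading order) 5, 2, 0, 4, 1, 3, 6 — all 7 distinct ✓
  L1 = 2: L2 entries (in reading order) 0, 5, 6, 2, 3, 4, 1 — all 7 distinct ✓
  L1 = 3: L2 entries (in reading order) 4, 3, 2, 1, 0, 6, 5 — all 7 distinct ✓
  L1 = 4: L2 entries (in reading order) 1, 6, 3, 0, 2, 5, 4 — all 7 distinct ✓
  L1 = 5: L2 entries (in reading order) 2, 4, 5, 3, 6, 1, 0 — all 7 distinct ✓
  L1 = 6: L2 entries (in reading order) 3, 1, 4, 6, 5, 0, 2 — all 7 distinct ✓
Every symbol of L1 meets every symbol of L2 exactly once, so all 49 pairs are distinct (49 of 49).
Conclusion: YES.

YES


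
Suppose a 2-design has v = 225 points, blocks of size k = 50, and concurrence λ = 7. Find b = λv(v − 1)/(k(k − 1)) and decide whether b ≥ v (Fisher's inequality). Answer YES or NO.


r = λ(v − 1)/(k − 1) = 7·224/49 = 32.
b = vr/k = 225·32/50 = 144.
Fisher's inequality: b ≥ v ⇔ 144 ≥ 225? NO.

NO


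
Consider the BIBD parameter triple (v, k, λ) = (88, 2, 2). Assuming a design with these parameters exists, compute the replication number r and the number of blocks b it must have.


Any 2-(v, k, λ) BIBD satisfies two necessary conditions:
  (i)  Each point sits in r blocks, and counting incidences through any fixed point gives r(k − 1) = λ(v − 1), so r = λ(v − 1)/(k − 1).
  (ii) Total incidences bk = vr, so b = vr/k.
Step 1: r = λ(v − 1)/(k − 1) = 2·(88 − 1)/(2 − 1) = 2·87/1 = 174/1 = 174.
Step 2: b = vr/k = 88·174/2 = 15312/2 = 7656.
Check integrality: r = 174 ∈ Z ✓, b = 7656 ∈ Z ✓.
(These identities are necessary conditions: they determine r and b for any design with these parameters, but do not by themselves prove that one exists.)

r = 174, b = 7656.


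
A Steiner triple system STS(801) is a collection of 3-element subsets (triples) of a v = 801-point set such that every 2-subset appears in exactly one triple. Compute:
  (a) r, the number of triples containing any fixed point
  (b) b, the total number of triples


An STS(v) is a 2-(v, 3, 1) BIBD: block size k = 3, λ = 1.
Replication: r(k − 1) = λ(v − 1) ⇒ r·2 = 801 − 1 = 800 ⇒ r = 400.
Block count: b = v(v − 1)/6 = 801·800/6 = 640800/6 = 106800.

r = 400, b = 106800.


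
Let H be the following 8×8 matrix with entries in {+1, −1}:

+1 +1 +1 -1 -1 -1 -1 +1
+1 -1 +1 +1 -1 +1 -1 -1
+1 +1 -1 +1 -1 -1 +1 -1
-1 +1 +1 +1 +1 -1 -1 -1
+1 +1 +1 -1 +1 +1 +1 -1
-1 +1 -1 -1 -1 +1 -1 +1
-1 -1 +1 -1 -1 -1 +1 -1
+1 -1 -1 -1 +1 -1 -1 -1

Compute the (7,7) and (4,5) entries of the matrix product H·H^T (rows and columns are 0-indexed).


Row 4 of H: [1, 1, 1, -1, 1, 1, 1, -1].
Row 5 of H: [-1, 1, -1, -1, -1, 1, -1, 1].
Row 7 of H: [1, -1, -1, -1, 1, -1, -1, -1].
(H·H^T)[7][7] = Σ_j H[7][j]·H[7][j] = (1)² + (-1)² + (-1)² + (-1)² + (1)² + (-1)² + (-1)² + (-1)² = 1 + 1 + 1 + 1 + 1 + 1 + 1 + 1 = 8.
(H·H^T)[4][5] = Σ_j H[4][j]·H[5][j] = (1)·(-1) + (1)·(1) + (1)·(-1) + (-1)·(-1) + (1)·(-1) + (1)·(1) + (1)·(-1) + (-1)·(1) = -1 + 1 + -1 + 1 + -1 + 1 + -1 + -1 = -2.
Rows 4 and 5 are not orthogonal (dot product = -2 ≠ 0), so H is not a Hadamard matrix.

(7,7) entry = 8; (4,5) entry = -2.


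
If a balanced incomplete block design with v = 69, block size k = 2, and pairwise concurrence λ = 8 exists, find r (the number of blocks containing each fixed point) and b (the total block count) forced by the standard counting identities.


Any 2-(v, k, λ) BIBD satisfies two necessary conditions:
  (i)  Each point sits in r blocks, and counting incidences through any fixed point gives r(k − 1) = λ(v − 1), so r = λ(v − 1)/(k − 1).
  (ii) Total incidences bk = vr, so b = vr/k.
Step 1: r = λ(v − 1)/(k − 1) = 8·(69 − 1)/(2 − 1) = 8·68/1 = 544/1 = 544.
Step 2: b = vr/k = 69·544/2 = 37536/2 = 18768.
Check integrality: r = 544 ∈ Z ✓, b = 18768 ∈ Z ✓.
(These identities are necessary conditions: they determine r and b for any design with these parameters, but do not by themselves prove that one exists.)

r = 544, b = 18768.


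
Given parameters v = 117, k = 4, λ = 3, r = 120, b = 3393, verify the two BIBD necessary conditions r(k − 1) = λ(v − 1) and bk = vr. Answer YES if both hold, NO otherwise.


Condition (i): r(k − 1) = 120·3 = 360; λ(v − 1) = 3·116 = 348. Match? NO.
Condition (ii): bk = 3393·4 = 13572; vr = 117·120 = 14040. Match? NO.
Both conditions hold? NO.

NO


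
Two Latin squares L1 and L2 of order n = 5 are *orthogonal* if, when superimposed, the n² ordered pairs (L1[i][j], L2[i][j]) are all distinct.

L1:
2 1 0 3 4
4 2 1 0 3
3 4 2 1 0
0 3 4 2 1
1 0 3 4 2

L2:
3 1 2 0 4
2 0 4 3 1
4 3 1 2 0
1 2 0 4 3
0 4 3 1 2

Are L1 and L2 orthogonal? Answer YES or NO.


Form the n² = 25 superimposed pairs (L1[i][j], L2[i][j]), row by row (rows and columns indexed from 0):
row 0: (2,3) (1,1) (0,2) (3,0) (4,4)
row 1: (4,2) (2,0) (1,4) (0,3) (3,1)
row 2: (3,4) (4,3) (2,1) (1,2) (0,0)
row 3: (0,1) (3,2) (4,0) (2,4) (1,3)
row 4: (1,0) (0,4) (3,3) (4,1) (2,2)
Orthogonality requires all 25 pairs distinct.
Check by first coordinate: for each symbol s of L1, list the L2 entries in the n cells where L1 = s; they must all differ.
  L1 = 0: L2 entries (in reading order) 2, 3, 0, 1, 4 — all 5 distinct ✓
  L1 = 1: L2 entries (in reading order) 1, 4, 2, 3, 0 — all 5 distinct ✓
  L1 = 2: L2 entries (in reading order) 3, 0, 1, 4, 2 — all 5 distinct ✓
  L1 = 3: L2 entries (in reading order) 0, 1, 4, 2, 3 — all 5 distinct ✓
  L1 = 4: L2 entries (in reading order) 4, 2, 3, 0, 1 — all 5 distinct ✓
Every symbol of L1 meets every symbol of L2 exactly once, so all 25 pairs are distinct (25 of 25).
Conclusion: YES.

YES


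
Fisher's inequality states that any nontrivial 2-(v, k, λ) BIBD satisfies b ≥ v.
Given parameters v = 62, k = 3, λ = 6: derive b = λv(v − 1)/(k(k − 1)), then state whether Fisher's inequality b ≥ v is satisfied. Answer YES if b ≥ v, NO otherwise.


b = λv(v − 1)/(k(k − 1)) = 6·62·61/(3·2) = 22692/6 = 3782.
Compare with v = 62: b ≥ v, so Fisher's inequality holds.

YES


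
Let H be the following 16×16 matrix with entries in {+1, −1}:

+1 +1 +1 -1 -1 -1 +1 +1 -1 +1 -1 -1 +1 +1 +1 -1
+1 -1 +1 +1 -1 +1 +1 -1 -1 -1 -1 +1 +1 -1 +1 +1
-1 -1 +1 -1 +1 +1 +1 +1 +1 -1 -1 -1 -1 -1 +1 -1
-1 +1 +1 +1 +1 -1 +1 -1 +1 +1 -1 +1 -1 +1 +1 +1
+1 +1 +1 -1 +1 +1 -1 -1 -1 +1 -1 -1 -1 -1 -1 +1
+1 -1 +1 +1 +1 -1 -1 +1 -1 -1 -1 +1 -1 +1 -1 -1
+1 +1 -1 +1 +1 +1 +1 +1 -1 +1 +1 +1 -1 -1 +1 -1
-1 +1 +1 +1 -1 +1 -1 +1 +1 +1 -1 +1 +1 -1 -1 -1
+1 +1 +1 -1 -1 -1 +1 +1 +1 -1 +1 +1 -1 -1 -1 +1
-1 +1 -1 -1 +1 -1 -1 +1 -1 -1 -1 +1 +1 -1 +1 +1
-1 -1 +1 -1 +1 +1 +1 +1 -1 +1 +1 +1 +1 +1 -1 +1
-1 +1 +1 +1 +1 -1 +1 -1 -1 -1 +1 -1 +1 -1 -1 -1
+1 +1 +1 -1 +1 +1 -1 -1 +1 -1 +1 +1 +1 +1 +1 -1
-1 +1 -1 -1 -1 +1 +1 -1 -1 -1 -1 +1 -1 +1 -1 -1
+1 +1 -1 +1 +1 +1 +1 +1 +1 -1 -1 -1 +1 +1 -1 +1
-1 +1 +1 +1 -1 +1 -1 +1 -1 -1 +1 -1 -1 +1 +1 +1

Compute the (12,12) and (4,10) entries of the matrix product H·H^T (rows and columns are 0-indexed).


Row 4 of H: [1, 1, 1, -1, 1, 1, -1, -1, -1, 1, -1, -1, -1, -1, -1, 1].
Row 10 of H: [-1, -1, 1, -1, 1, 1, 1, 1, -1, 1, 1, 1, 1, 1, -1, 1].
Row 12 of H: [1, 1, 1, -1, 1, 1, -1, -1, 1, -1, 1, 1, 1, 1, 1, -1].
(H·H^T)[12][12] = Σ_j H[12][j]·H[12][j] = (1)² + (1)² + (1)² + (-1)² + (1)² + (1)² + (-1)² + (-1)² + (1)² + (-1)² + (1)² + (1)² + (1)² + (1)² + (1)² + (-1)² = 1 + 1 + 1 + 1 + 1 + 1 + 1 + 1 + 1 + 1 + 1 + 1 + 1 + 1 + 1 + 1 = 16.
(H·H^T)[4][10] = Σ_j H[4][j]·H[10][j] = (1)·(-1) + (1)·(-1) + (1)·(1) + (-1)·(-1) + (1)·(1) + (1)·(1) + (-1)·(1) + (-1)·(1) + (-1)·(-1) + (1)·(1) + (-1)·(1) + (-1)·(1) + (-1)·(1) + (-1)·(1) + (-1)·(-1) + (1)·(1) = -1 + -1 + 1 + 1 + 1 + 1 + -1 + -1 + 1 + 1 + -1 + -1 + -1 + -1 + 1 + 1 = 0.
So rows 4 and 10 are orthogonal; the diagonal entry equals n = 16.

(12,12) entry = 16; (4,10) entry = 0.


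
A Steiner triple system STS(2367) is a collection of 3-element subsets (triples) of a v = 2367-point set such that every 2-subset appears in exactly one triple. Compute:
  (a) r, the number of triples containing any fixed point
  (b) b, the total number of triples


An STS(v) is a 2-(v, 3, 1) BIBD: block size k = 3, λ = 1.
Replication: r(k − 1) = λ(v − 1) ⇒ r·2 = 2367 − 1 = 2366 ⇒ r = 1183.
Block count: bk = vr ⇒ b·3 = 2367·1183 = 2800161 ⇒ b = 933387.
(Check via b = v(v − 1)/6 = 2367·2366/6 = 5600322/6 = 933387.)

r = 1183, b = 933387.


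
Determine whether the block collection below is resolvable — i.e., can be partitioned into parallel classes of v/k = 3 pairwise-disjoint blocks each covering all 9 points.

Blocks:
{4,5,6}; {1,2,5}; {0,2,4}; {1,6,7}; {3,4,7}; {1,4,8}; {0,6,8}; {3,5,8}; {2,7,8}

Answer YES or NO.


v = 9, block size k = 3, number of blocks = 9.
For resolvability, blocks must partition into parallel classes of size v/k = 3.
Total blocks must therefore be a multiple of 3: 9 = 3·3 + 0 ⇒ divisible ✓.
Consider block {4,5,6}. The only other block(s) in the collection disjoint from it are {2,7,8} — just 1 block(s). Any parallel class containing {4,5,6} would need 2 other blocks each disjoint from it, so no parallel class of size 3 can contain {4,5,6}.
Since every block must belong to some parallel class in a resolution, the collection cannot be partitioned into parallel classes.
Resolvable? NO.

NO


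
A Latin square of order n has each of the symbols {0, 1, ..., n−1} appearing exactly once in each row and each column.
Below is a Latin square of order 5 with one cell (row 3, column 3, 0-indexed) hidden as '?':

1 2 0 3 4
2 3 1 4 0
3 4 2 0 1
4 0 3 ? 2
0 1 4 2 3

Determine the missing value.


Row 3 contains symbols [0, 2, 3, 4] — missing [1].
Column 3 contains symbols [0, 2, 3, 4] — missing [1].
The missing symbol must appear in both missing sets; intersection = [1].
Therefore the hidden value is 1.

Missing value = 1.


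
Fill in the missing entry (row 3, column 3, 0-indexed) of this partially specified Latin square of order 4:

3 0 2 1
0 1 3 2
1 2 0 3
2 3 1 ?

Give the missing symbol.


Row 3 contains symbols [1, 2, 3] — missing [0].
Column 3 contains symbols [1, 2, 3] — missing [0].
The missing symbol must appear in both missing sets; intersection = [0].
Therefore the hidden value is 0.

Missing value = 0.


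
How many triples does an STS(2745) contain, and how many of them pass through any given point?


An STS(v) is a 2-(v, 3, 1) BIBD: block size k = 3, λ = 1.
Replication: r(k − 1) = λ(v − 1) ⇒ r·2 = 2745 − 1 = 2744 ⇒ r = 1372.
Block count: bk = vr ⇒ b·3 = 2745·1372 = 3766140 ⇒ b = 1255380.

r = 1372, b = 1255380.


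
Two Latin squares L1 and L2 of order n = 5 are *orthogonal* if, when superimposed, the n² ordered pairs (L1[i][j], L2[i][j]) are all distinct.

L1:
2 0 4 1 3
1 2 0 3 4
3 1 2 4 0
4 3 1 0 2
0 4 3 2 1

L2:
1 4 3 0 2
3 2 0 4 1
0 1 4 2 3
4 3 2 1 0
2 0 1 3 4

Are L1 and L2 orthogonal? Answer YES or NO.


Form the n² = 25 superimposed pairs (L1[i][j], L2[i][j]), row by row (rows and columns indexed from 0):
row 0: (2,1) (0,4) (4,3) (1,0) (3,2)
row 1: (1,3) (2,2) (0,0) (3,4) (4,1)
row 2: (3,0) (1,1) (2,4) (4,2) (0,3)
row 3: (4,4) (3,3) (1,2) (0,1) (2,0)
row 4: (0,2) (4,0) (3,1) (2,3) (1,4)
Orthogonality requires all 25 pairs distinct.
Check by first coordinate: for each symbol s of L1, list the L2 entries in the n cells where L1 = s; they must all differ.
  L1 = 0: L2 entries (in reading order) 4, 0, 3, 1, 2 — all 5 distinct ✓
  L1 = 1: L2 entries (in reading order) 0, 3, 1, 2, 4 — all 5 distinct ✓
  L1 = 2: L2 entries (in reading order) 1, 2, 4, 0, 3 — all 5 distinct ✓
  L1 = 3: L2 entries (in reading order) 2, 4, 0, 3, 1 — all 5 distinct ✓
  L1 = 4: L2 entries (in reading order) 3, 1, 2, 4, 0 — all 5 distinct ✓
Every symbol of L1 meets every symbol of L2 exactly once, so all 25 pairs are distinct (25 of 25).
Conclusion: YES.

YES


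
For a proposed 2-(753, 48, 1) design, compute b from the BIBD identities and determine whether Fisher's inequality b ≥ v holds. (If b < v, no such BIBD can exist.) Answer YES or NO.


b = λv(v − 1)/(k(k − 1)) = 1·753·752/(48·47) = 566256/2256 = 251.
Compare with v = 753: b < v, so Fisher's inequality fails.

NO


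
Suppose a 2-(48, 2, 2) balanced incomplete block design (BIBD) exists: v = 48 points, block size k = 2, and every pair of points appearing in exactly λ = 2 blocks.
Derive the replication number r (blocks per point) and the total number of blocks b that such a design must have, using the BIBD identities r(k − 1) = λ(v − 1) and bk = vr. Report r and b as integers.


Any 2-(v, k, λ) BIBD satisfies two necessary conditions:
  (i)  Each point sits in r blocks, and counting incidences through any fixed point gives r(k − 1) = λ(v − 1), so r = λ(v − 1)/(k − 1).
  (ii) Total incidences bk = vr, so b = vr/k.
Step 1: r = λ(v − 1)/(k − 1) = 2·(48 − 1)/(2 − 1) = 2·47/1 = 94/1 = 94.
Step 2: b = vr/k = 48·94/2 = 4512/2 = 2256.
Check integrality: r = 94 ∈ Z ✓, b = 2256 ∈ Z ✓.
(These identities are necessary conditions: they determine r and b for any design with these parameters, but do not by themselves prove that one exists.)

r = 94, b = 2256.


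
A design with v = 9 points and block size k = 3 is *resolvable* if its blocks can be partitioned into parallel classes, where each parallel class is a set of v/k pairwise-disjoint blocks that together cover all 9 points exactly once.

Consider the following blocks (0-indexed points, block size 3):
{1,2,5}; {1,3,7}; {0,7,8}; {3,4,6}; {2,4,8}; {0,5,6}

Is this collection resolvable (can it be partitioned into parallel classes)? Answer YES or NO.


v = 9, block size k = 3, number of blocks = 6.
For resolvability, blocks must partition into parallel classes of size v/k = 3.
Total blocks must therefore be a multiple of 3: 6 = 3·2 + 0 ⇒ divisible ✓.
Greedy packing gives 2 candidate class(es). Each should be a full parallel class (size 3, covers all 9 points).
  Class 1 (3 blocks): {1,2,5}; {0,7,8}; {3,4,6}. Points covered: [0, 1, 2, 3, 4, 5, 6, 7, 8].
  Class 2 (3 blocks): {1,3,7}; {2,4,8}; {0,5,6}. Points covered: [0, 1, 2, 3, 4, 5, 6, 7, 8].
All classes full (size 3)? YES. All classes cover every point? YES.
Resolvable? YES.

YES


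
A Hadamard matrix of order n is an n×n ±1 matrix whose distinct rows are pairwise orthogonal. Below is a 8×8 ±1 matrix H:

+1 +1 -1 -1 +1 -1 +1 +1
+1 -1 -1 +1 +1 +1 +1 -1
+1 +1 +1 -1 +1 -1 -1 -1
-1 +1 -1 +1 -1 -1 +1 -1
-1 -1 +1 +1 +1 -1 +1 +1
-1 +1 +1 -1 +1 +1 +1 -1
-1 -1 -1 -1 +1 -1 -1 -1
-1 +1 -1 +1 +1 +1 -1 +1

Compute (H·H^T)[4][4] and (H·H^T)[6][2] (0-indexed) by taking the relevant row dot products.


Row 2 of H: [1, 1, 1, -1, 1, -1, -1, -1].
Row 4 of H: [-1, -1, 1, 1, 1, -1, 1, 1].
Row 6 of H: [-1, -1, -1, -1, 1, -1, -1, -1].
(H·H^T)[4][4] = Σ_j H[4][j]·H[4][j] = (-1)² + (-1)² + (1)² + (1)² + (1)² + (-1)² + (1)² + (1)² = 1 + 1 + 1 + 1 + 1 + 1 + 1 + 1 = 8.
(H·H^T)[6][2] = Σ_j H[6][j]·H[2][j] = (-1)·(1) + (-1)·(1) + (-1)·(1) + (-1)·(-1) + (1)·(1) + (-1)·(-1) + (-1)·(-1) + (-1)·(-1) = -1 + -1 + -1 + 1 + 1 + 1 + 1 + 1 = 2.
Rows 6 and 2 are not orthogonal (dot product = 2 ≠ 0), so H is not a Hadamard matrix.

(4,4) entry = 8; (6,2) entry = 2.
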